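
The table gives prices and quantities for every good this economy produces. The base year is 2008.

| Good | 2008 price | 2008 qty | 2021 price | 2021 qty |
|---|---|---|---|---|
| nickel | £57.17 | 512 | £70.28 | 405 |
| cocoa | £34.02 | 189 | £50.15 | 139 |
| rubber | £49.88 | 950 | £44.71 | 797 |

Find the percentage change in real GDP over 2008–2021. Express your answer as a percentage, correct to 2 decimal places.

-18.59%

Real GDP 2008 = Nominal GDP 2008 = 57.17·512 + 34.02·189 + 49.88·950 = 83086.82.
Real GDP 2021 (at 2008 prices) = 57.17·405 + 34.02·139 + 49.88·797 = 67636.99.
Real growth = 67636.99/83086.82 − 1 = -0.1859.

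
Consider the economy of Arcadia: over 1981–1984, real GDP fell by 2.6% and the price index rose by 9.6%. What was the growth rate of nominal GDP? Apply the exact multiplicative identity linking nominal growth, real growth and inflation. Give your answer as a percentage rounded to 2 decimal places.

(1 + g_nom) = (1 + g_real)(1 + π) = 0.9740 × 1.0960 = 1.06750.

6.75%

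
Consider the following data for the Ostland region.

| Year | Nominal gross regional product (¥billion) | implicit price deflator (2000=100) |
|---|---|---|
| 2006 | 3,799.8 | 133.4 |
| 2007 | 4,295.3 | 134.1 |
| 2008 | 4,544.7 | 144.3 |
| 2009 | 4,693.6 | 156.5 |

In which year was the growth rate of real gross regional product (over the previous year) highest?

2007

2007: real = 4295.3/1.341 = 3203.06; growth vs 2006 (2848.43) = 12.45%.
2008: real = 4544.7/1.443 = 3149.48; growth vs 2007 (3203.06) = -1.67%.
2009: real = 4693.6/1.565 = 2999.11; growth vs 2008 (3149.48) = -4.77%.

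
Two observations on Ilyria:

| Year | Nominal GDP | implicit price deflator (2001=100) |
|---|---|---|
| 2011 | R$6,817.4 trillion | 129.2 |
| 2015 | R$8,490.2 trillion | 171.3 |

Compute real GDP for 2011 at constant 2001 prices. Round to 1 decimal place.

R$5,276.6 trillion

Real GDP = Nominal / (implicit price deflator/100) = 6817.4 / 1.292 = 5276.63.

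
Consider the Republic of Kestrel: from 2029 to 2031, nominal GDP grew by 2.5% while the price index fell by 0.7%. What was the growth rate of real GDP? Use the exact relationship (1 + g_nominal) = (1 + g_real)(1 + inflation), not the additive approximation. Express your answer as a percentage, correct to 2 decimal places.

(1 + g_nom) = (1 + g_real)(1 + π), so g_real = 1.0250 / 0.9930 − 1 = 0.03223.

3.22%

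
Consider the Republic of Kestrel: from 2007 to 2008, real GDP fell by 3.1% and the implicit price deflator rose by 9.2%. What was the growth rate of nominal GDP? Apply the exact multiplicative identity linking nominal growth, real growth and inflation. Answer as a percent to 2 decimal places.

(1 + g_nom) = (1 + g_real)(1 + π) = 0.9690 × 1.0920 = 1.05815.

5.81%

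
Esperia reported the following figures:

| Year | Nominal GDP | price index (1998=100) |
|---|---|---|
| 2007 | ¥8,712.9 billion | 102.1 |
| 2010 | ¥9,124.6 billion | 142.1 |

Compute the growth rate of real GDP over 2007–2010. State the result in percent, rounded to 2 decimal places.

Deflate each year: 2007 → 8712.9/1.021 = 8533.69; 2010 → 9124.6/1.421 = 6421.25.
So real GDP changed by 6421.25/8533.69 − 1 = -0.2475, i.e. -24.75%.

-24.75%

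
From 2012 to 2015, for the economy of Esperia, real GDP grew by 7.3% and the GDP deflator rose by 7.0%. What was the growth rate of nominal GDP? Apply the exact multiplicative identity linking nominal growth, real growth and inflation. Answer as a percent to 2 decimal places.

(1 + g_nom) = (1 + g_real)(1 + π) = 1.0730 × 1.0700 = 1.14811.

14.81%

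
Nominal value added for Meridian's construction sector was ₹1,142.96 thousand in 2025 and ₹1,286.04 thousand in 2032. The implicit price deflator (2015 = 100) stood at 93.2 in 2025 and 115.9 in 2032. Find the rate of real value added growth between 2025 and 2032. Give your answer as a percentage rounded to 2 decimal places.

-9.52%

Deflate each year: 2025 → 1142.96/0.932 = 1226.35; 2032 → 1286.04/1.159 = 1109.61.
So real value added changed by 1109.61/1226.35 − 1 = -0.0952, i.e. -9.52%.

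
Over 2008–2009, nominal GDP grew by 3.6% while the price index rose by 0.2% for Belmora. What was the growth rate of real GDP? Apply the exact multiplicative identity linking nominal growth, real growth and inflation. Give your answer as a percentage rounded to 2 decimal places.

(1 + g_nom) = (1 + g_real)(1 + π), so g_real = 1.0360 / 1.0020 − 1 = 0.03393.

3.39%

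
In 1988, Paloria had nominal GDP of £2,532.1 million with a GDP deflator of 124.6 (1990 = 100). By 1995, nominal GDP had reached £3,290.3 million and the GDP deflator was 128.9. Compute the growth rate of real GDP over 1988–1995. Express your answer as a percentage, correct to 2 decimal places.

25.61%

Deflate each year: 1988 → 2532.1/1.246 = 2032.18; 1995 → 3290.3/1.289 = 2552.60.
So real GDP changed by 2552.60/2032.18 − 1 = 0.2561, i.e. 25.61%.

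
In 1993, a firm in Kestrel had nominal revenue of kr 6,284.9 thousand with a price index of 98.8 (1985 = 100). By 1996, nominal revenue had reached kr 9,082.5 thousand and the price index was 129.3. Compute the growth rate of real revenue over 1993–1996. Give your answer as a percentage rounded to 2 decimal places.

10.42%

Deflate each year: 1993 → 6284.9/0.988 = 6361.23; 1996 → 9082.5/1.293 = 7024.36.
So real revenue changed by 7024.36/6361.23 − 1 = 0.1042, i.e. 10.42%.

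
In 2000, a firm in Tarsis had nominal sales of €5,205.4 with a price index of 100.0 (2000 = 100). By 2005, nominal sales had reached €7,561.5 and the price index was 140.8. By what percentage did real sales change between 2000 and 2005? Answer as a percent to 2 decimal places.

3.17%

Real sales 2000 = 5205.4 / 1.000 = 5205.40.
Real sales 2005 = 7561.5 / 1.408 = 5370.38.
Real growth = 5370.38 / 5205.40 − 1 = 0.0317.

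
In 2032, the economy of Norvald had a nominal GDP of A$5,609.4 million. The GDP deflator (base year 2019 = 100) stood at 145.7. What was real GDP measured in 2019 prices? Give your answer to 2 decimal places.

A$3,849.97 million

Real GDP = Nominal / (GDP deflator/100) = 5609.4 / 1.457 = 3849.97.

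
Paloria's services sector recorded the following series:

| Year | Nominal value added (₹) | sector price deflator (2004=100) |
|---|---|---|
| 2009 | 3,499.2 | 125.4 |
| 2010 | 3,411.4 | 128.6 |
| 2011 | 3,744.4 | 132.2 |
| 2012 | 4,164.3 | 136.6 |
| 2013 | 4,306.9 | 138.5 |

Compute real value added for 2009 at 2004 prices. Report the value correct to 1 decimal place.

Real value added 2009 = 3499.2 / 1.254 = 2790.43.

₹2,790.4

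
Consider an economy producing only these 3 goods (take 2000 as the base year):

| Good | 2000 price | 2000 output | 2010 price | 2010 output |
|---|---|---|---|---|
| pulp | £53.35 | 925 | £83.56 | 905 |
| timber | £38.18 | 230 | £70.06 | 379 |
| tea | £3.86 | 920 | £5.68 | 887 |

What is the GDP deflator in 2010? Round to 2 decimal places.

Nominal GDP 2010 = 83.56·905 + 70.06·379 + 5.68·887 = 107212.70.
Real GDP 2010 (at 2000 prices) = 53.35·905 + 38.18·379 + 3.86·887 = 66175.79.
Deflator = Nominal/Real × 100 = 107212.70/66175.79 × 100 = 162.012.

162.01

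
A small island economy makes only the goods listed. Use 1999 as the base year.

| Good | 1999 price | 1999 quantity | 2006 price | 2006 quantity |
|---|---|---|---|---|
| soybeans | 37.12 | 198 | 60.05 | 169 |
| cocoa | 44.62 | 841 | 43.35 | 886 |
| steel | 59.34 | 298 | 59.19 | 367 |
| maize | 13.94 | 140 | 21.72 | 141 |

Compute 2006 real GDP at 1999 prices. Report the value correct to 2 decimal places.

69549.92

Real GDP 2006 = Σ (p_1999 × q_2006) = 37.12·169 + 44.62·886 + 59.34·367 + 13.94·141 = 69549.92.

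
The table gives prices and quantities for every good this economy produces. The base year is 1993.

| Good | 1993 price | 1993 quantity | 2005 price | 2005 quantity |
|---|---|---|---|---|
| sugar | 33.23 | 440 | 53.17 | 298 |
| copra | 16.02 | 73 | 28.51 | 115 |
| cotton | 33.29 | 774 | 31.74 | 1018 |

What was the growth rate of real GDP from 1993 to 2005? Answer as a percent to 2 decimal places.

Real GDP 1993 = Nominal GDP 1993 = 33.23·440 + 16.02·73 + 33.29·774 = 41557.12.
Real GDP 2005 (at 1993 prices) = 33.23·298 + 16.02·115 + 33.29·1018 = 45634.06.
Real growth = 45634.06/41557.12 − 1 = 0.0981.

9.81%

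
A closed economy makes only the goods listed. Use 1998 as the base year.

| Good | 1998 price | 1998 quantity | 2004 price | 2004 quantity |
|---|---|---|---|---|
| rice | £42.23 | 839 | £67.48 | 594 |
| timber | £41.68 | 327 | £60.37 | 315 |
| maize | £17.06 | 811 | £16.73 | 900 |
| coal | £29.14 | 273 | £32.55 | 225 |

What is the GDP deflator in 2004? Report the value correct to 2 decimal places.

Nominal GDP 2004 = 67.48·594 + 60.37·315 + 16.73·900 + 32.55·225 = 81480.42.
Real GDP 2004 (at 1998 prices) = 42.23·594 + 41.68·315 + 17.06·900 + 29.14·225 = 60124.32.
Deflator = Nominal/Real × 100 = 81480.42/60124.32 × 100 = 135.520.

135.52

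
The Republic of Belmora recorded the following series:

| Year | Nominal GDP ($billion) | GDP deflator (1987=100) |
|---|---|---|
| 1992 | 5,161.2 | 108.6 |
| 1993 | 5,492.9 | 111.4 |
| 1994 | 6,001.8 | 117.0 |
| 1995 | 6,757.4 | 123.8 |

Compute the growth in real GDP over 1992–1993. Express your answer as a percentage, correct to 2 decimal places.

3.75%

Real GDP 1992 = 5161.2/1.086 = 4752.49.
Real GDP 1993 = 5492.9/1.114 = 4930.79.
Change = 4930.79/4752.49 − 1 = 0.0375.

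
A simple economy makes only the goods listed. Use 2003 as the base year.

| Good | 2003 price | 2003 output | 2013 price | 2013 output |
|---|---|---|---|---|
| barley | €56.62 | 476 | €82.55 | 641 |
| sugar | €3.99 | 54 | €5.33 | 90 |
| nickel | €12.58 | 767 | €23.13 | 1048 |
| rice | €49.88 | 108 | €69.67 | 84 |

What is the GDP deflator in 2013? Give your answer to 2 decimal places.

154.53

Nominal GDP 2013 = 82.55·641 + 5.33·90 + 23.13·1048 + 69.67·84 = 83486.77.
Real GDP 2013 (at 2003 prices) = 56.62·641 + 3.99·90 + 12.58·1048 + 49.88·84 = 54026.28.
Deflator = Nominal/Real × 100 = 83486.77/54026.28 × 100 = 154.530.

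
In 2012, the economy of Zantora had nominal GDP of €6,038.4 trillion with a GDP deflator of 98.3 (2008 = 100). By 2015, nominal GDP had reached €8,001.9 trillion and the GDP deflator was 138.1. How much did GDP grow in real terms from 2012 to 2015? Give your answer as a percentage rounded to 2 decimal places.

Real GDP 2012 = 6038.4 / 0.983 = 6142.83.
Real GDP 2015 = 8001.9 / 1.381 = 5794.28.
Real growth = 5794.28 / 6142.83 − 1 = -0.0567.

-5.67%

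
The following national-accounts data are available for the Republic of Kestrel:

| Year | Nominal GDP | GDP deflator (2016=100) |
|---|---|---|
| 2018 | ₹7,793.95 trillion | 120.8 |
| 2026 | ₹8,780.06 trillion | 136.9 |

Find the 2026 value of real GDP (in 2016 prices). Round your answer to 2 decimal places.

Real GDP = Nominal / (GDP deflator/100) = 8780.06 / 1.369 = 6413.48.

₹6,413.48 trillion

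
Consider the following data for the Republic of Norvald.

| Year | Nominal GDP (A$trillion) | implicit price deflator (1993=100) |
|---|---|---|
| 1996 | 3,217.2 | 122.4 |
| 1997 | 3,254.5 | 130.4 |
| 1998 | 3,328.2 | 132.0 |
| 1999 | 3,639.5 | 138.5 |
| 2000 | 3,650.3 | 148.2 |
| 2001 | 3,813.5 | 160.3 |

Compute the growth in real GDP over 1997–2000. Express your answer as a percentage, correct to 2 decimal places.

Real GDP 1997 = 3254.5/1.304 = 2495.78.
Real GDP 2000 = 3650.3/1.482 = 2463.09.
Change = 2463.09/2495.78 − 1 = -0.0131.

-1.31%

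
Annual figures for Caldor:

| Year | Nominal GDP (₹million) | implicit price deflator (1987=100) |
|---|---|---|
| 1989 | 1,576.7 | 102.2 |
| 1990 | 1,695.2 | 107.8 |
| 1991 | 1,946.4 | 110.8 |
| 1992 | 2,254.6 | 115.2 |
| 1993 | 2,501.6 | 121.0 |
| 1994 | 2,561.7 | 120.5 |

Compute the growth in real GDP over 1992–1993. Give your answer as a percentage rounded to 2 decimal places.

Real GDP 1992 = 2254.6/1.152 = 1957.12.
Real GDP 1993 = 2501.6/1.210 = 2067.44.
Change = 2067.44/1957.12 − 1 = 0.0564.

5.64%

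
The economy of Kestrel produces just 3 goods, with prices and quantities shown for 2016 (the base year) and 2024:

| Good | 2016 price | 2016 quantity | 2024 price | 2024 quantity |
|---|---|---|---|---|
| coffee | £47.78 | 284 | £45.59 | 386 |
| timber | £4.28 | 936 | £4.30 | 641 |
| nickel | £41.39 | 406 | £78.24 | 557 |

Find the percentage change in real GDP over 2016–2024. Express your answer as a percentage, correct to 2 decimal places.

28.68%

Real GDP 2016 = Nominal GDP 2016 = 47.78·284 + 4.28·936 + 41.39·406 = 34379.94.
Real GDP 2024 (at 2016 prices) = 47.78·386 + 4.28·641 + 41.39·557 = 44240.79.
Real growth = 44240.79/34379.94 − 1 = 0.2868.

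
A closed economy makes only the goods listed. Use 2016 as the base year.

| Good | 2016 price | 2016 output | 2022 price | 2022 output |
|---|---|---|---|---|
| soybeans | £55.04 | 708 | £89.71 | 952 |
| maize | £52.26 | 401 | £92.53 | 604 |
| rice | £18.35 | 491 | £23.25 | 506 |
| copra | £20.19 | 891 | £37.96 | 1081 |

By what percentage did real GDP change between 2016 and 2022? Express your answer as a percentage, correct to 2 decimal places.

32.38%

Real GDP 2016 = Nominal GDP 2016 = 55.04·708 + 52.26·401 + 18.35·491 + 20.19·891 = 86923.72.
Real GDP 2022 (at 2016 prices) = 55.04·952 + 52.26·604 + 18.35·506 + 20.19·1081 = 115073.61.
Real growth = 115073.61/86923.72 − 1 = 0.3238.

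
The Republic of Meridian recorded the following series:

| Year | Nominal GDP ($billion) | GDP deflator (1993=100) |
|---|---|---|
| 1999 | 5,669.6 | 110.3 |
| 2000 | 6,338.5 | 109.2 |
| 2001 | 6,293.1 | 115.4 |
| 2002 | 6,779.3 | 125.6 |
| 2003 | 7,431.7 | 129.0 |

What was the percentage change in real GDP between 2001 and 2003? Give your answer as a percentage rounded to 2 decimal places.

Real GDP 2001 = 6293.1/1.154 = 5453.29.
Real GDP 2003 = 7431.7/1.290 = 5761.01.
Change = 5761.01/5453.29 − 1 = 0.0564.

5.64%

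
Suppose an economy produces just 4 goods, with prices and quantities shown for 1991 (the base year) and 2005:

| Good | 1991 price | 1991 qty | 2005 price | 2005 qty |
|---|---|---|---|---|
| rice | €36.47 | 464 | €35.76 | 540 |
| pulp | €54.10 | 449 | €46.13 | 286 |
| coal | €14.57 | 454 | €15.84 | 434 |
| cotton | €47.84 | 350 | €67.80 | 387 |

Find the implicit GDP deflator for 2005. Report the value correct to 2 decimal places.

109.35

Nominal GDP 2005 = 35.76·540 + 46.13·286 + 15.84·434 + 67.80·387 = 65616.74.
Real GDP 2005 (at 1991 prices) = 36.47·540 + 54.10·286 + 14.57·434 + 47.84·387 = 60003.86.
Deflator = Nominal/Real × 100 = 65616.74/60003.86 × 100 = 109.354.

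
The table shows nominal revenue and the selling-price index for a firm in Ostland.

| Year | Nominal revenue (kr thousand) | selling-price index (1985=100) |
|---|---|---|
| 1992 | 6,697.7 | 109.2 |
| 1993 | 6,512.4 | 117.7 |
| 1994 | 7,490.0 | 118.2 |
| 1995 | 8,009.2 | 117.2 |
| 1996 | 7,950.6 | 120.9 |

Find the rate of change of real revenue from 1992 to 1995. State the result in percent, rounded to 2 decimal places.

Real revenue 1992 = 6697.7/1.092 = 6133.42.
Real revenue 1995 = 8009.2/1.172 = 6833.79.
Change = 6833.79/6133.42 − 1 = 0.1142.

11.42%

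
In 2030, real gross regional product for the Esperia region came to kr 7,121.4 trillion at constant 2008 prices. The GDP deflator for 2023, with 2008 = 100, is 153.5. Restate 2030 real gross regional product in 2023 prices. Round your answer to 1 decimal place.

kr 10,931.3 trillion

Real gross regional product in 2023 prices = Real gross regional product in 2008 prices × (P_2023/P_2008) = 7121.4 × 1.535 = 10931.35.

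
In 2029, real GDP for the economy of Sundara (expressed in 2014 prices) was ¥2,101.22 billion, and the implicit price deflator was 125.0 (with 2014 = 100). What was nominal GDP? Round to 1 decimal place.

Nominal GDP = Real × (implicit price deflator/100) = 2101.22 × 1.250 = 2626.53.

¥2,626.5 billion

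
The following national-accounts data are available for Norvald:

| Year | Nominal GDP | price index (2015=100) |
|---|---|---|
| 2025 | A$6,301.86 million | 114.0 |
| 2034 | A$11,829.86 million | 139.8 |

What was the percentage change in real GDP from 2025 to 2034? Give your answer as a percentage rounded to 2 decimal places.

Real GDP 2025 = 6301.86 / 1.140 = 5527.95.
Real GDP 2034 = 11829.86 / 1.398 = 8461.99.
Real growth = 8461.99 / 5527.95 − 1 = 0.5308.

53.08%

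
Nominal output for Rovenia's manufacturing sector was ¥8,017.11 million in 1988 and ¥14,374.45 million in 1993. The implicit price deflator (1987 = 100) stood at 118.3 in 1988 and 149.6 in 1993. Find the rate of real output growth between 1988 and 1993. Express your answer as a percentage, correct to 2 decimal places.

Real output 1988 = 8017.11 / 1.183 = 6776.93.
Real output 1993 = 14374.45 / 1.496 = 9608.59.
Real growth = 9608.59 / 6776.93 − 1 = 0.4178.

41.78%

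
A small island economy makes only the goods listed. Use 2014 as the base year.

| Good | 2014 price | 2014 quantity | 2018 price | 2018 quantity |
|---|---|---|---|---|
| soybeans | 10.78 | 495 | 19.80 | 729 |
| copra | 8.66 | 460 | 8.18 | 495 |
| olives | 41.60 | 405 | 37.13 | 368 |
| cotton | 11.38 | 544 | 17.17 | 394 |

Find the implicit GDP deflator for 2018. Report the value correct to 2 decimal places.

121.84

Nominal GDP 2018 = 19.80·729 + 8.18·495 + 37.13·368 + 17.17·394 = 38912.12.
Real GDP 2018 (at 2014 prices) = 10.78·729 + 8.66·495 + 41.60·368 + 11.38·394 = 31937.84.
Deflator = Nominal/Real × 100 = 38912.12/31937.84 × 100 = 121.837.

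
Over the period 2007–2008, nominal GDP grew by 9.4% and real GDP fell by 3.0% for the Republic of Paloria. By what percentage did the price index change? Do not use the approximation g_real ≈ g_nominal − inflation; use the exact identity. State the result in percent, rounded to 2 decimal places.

12.78%

(1 + g_nom) = (1 + g_real)(1 + π), so π = 1.0940 / 0.9700 − 1 = 0.12784.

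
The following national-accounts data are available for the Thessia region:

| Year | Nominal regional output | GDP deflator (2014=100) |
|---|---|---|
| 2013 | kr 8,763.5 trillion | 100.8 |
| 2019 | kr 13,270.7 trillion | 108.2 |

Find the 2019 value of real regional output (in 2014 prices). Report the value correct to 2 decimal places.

Real regional output = Nominal / (GDP deflator/100) = 13270.7 / 1.082 = 12264.97.

kr 12,264.97 trillion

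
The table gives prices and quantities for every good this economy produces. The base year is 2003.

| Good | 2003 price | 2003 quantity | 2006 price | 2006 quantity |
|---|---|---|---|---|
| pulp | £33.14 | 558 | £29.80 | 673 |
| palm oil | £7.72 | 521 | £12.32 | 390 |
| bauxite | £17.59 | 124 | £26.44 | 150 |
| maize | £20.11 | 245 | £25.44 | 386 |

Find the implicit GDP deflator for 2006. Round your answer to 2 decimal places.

108.21

Nominal GDP 2006 = 29.80·673 + 12.32·390 + 26.44·150 + 25.44·386 = 38646.04.
Real GDP 2006 (at 2003 prices) = 33.14·673 + 7.72·390 + 17.59·150 + 20.11·386 = 35714.98.
Deflator = Nominal/Real × 100 = 38646.04/35714.98 × 100 = 108.207.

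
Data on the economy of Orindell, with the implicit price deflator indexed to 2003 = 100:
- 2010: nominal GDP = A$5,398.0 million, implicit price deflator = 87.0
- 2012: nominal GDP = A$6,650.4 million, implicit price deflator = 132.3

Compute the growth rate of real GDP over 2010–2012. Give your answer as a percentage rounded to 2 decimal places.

Deflate each year: 2010 → 5398.0/0.870 = 6204.60; 2012 → 6650.4/1.323 = 5026.76.
So real GDP changed by 5026.76/6204.60 − 1 = -0.1898, i.e. -18.98%.

-18.98%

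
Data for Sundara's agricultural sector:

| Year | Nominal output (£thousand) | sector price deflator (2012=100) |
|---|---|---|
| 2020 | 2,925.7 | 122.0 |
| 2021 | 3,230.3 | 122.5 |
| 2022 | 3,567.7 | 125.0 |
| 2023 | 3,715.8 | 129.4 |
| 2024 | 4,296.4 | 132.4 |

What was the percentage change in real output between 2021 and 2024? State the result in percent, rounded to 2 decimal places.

Real output 2021 = 3230.3/1.225 = 2636.98.
Real output 2024 = 4296.4/1.324 = 3245.02.
Change = 3245.02/2636.98 − 1 = 0.2306.

23.06%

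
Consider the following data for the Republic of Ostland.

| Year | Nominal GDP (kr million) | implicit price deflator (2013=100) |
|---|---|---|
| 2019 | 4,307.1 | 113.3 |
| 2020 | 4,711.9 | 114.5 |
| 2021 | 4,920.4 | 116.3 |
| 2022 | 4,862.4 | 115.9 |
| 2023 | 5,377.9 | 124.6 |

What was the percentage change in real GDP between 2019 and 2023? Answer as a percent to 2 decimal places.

Real GDP 2019 = 4307.1/1.133 = 3801.50.
Real GDP 2023 = 5377.9/1.246 = 4316.13.
Change = 4316.13/3801.50 − 1 = 0.1354.

13.54%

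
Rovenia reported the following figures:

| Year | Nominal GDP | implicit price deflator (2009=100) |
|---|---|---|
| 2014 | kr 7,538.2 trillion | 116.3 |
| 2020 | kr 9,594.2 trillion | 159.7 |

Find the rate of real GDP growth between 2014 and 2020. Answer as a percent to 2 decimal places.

-7.31%

Real GDP 2014 = 7538.2 / 1.163 = 6481.69.
Real GDP 2020 = 9594.2 / 1.597 = 6007.64.
Real growth = 6007.64 / 6481.69 − 1 = -0.0731.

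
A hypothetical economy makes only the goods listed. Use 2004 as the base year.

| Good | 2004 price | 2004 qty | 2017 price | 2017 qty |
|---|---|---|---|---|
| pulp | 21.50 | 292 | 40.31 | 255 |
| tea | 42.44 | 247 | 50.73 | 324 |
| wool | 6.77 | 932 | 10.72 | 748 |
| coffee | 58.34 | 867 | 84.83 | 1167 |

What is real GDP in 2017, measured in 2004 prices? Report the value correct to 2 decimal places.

Real GDP 2017 = Σ (p_2004 × q_2017) = 21.50·255 + 42.44·324 + 6.77·748 + 58.34·1167 = 92379.80.

92379.80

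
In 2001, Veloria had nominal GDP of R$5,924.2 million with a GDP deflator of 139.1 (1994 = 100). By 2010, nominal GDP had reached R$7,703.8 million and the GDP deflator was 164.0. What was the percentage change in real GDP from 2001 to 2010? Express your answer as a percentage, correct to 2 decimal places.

10.30%

Deflate each year: 2001 → 5924.2/1.391 = 4258.95; 2010 → 7703.8/1.640 = 4697.44.
So real GDP changed by 4697.44/4258.95 − 1 = 0.1030, i.e. 10.30%.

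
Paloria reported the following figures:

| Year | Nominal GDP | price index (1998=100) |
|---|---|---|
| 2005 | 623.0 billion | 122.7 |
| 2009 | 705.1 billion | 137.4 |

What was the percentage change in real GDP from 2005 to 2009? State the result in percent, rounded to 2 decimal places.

1.07%

Real GDP 2005 = 623.0 / 1.227 = 507.74.
Real GDP 2009 = 705.1 / 1.374 = 513.17.
Real growth = 513.17 / 507.74 − 1 = 0.0107.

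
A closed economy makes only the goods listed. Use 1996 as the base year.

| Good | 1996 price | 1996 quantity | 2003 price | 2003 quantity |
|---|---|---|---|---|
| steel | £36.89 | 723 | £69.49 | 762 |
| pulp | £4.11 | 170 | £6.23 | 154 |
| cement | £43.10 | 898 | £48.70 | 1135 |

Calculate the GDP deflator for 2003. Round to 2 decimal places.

140.59

Nominal GDP 2003 = 69.49·762 + 6.23·154 + 48.70·1135 = 109185.30.
Real GDP 2003 (at 1996 prices) = 36.89·762 + 4.11·154 + 43.10·1135 = 77661.62.
Deflator = Nominal/Real × 100 = 109185.30/77661.62 × 100 = 140.591.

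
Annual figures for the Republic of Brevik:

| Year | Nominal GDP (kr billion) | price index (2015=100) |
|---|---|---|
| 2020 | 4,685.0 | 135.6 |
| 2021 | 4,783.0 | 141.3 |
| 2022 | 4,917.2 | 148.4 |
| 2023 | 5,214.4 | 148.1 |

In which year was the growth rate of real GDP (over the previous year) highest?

2023

2021: real = 4783.0/1.413 = 3385.00; growth vs 2020 (3455.01) = -2.03%.
2022: real = 4917.2/1.484 = 3313.48; growth vs 2021 (3385.00) = -2.11%.
2023: real = 5214.4/1.481 = 3520.86; growth vs 2022 (3313.48) = 6.26%.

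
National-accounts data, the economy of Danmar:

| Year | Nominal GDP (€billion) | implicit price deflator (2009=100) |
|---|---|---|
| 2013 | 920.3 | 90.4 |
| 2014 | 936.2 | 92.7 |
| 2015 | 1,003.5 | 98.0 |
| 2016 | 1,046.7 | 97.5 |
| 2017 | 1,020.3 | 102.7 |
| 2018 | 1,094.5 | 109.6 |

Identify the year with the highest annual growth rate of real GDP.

2014: real = 936.2/0.927 = 1009.92; growth vs 2013 (1018.03) = -0.80%.
2015: real = 1003.5/0.980 = 1023.98; growth vs 2014 (1009.92) = 1.39%.
2016: real = 1046.7/0.975 = 1073.54; growth vs 2015 (1023.98) = 4.84%.
2017: real = 1020.3/1.027 = 993.48; growth vs 2016 (1073.54) = -7.46%.
2018: real = 1094.5/1.096 = 998.63; growth vs 2017 (993.48) = 0.52%.

2016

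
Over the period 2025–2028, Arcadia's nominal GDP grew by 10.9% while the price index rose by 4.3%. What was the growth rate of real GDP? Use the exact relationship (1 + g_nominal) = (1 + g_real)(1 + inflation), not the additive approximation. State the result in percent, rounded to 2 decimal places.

(1 + g_nom) = (1 + g_real)(1 + π), so g_real = 1.1090 / 1.0430 − 1 = 0.06328.

6.33%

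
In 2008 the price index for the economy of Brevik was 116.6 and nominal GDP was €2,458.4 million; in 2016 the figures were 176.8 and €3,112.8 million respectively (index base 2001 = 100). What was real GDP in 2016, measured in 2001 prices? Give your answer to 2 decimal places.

Real GDP = Nominal / (price index/100) = 3112.8 / 1.768 = 1760.63.

€1,760.63 million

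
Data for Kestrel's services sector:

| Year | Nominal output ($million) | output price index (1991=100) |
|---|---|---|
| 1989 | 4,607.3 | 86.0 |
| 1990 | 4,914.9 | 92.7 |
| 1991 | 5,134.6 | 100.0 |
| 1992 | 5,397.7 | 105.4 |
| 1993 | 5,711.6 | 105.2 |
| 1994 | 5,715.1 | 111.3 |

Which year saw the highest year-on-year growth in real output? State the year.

1990: real = 4914.9/0.927 = 5301.94; growth vs 1989 (5357.33) = -1.03%.
1991: real = 5134.6/1.000 = 5134.60; growth vs 1990 (5301.94) = -3.16%.
1992: real = 5397.7/1.054 = 5121.16; growth vs 1991 (5134.60) = -0.26%.
1993: real = 5711.6/1.052 = 5429.28; growth vs 1992 (5121.16) = 6.02%.
1994: real = 5715.1/1.113 = 5134.86; growth vs 1993 (5429.28) = -5.42%.

1993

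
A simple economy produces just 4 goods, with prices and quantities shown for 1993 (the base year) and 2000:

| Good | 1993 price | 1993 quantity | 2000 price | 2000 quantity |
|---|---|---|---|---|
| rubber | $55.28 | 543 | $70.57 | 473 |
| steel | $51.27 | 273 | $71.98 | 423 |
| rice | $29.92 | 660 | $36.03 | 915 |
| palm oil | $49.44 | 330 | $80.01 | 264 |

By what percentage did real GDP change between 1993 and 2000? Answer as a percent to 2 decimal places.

Real GDP 1993 = Nominal GDP 1993 = 55.28·543 + 51.27·273 + 29.92·660 + 49.44·330 = 80076.15.
Real GDP 2000 (at 1993 prices) = 55.28·473 + 51.27·423 + 29.92·915 + 49.44·264 = 88263.61.
Real growth = 88263.61/80076.15 − 1 = 0.1022.

10.22%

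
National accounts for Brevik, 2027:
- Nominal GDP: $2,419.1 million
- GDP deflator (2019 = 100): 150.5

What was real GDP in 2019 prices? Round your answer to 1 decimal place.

Real GDP = Nominal / (GDP deflator/100) = 2419.1 / 1.505 = 1607.38.

$1,607.4 million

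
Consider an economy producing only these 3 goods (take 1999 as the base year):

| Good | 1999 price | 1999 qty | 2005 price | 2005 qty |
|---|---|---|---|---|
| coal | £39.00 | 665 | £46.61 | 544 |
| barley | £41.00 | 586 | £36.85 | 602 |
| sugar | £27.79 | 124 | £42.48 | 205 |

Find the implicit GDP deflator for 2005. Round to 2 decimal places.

Nominal GDP 2005 = 46.61·544 + 36.85·602 + 42.48·205 = 56247.94.
Real GDP 2005 (at 1999 prices) = 39.00·544 + 41.00·602 + 27.79·205 = 51594.95.
Deflator = Nominal/Real × 100 = 56247.94/51594.95 × 100 = 109.018.

109.02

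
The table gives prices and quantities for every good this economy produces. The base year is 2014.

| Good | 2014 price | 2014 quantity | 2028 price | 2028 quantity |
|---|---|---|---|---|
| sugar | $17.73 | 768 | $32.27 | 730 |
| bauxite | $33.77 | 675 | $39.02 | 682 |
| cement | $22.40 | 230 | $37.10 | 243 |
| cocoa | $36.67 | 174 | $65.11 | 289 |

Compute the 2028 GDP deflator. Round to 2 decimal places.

149.96

Nominal GDP 2028 = 32.27·730 + 39.02·682 + 37.10·243 + 65.11·289 = 78000.83.
Real GDP 2028 (at 2014 prices) = 17.73·730 + 33.77·682 + 22.40·243 + 36.67·289 = 52014.87.
Deflator = Nominal/Real × 100 = 78000.83/52014.87 × 100 = 149.959.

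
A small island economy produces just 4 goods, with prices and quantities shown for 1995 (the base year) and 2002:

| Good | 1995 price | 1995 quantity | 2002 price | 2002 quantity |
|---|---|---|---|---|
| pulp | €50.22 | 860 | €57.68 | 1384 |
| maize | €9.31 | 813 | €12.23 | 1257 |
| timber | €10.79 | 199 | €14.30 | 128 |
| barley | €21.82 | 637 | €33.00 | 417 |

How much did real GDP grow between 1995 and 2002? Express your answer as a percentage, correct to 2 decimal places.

37.25%

Real GDP 1995 = Nominal GDP 1995 = 50.22·860 + 9.31·813 + 10.79·199 + 21.82·637 = 66804.78.
Real GDP 2002 (at 1995 prices) = 50.22·1384 + 9.31·1257 + 10.79·128 + 21.82·417 = 91687.21.
Real growth = 91687.21/66804.78 − 1 = 0.3725.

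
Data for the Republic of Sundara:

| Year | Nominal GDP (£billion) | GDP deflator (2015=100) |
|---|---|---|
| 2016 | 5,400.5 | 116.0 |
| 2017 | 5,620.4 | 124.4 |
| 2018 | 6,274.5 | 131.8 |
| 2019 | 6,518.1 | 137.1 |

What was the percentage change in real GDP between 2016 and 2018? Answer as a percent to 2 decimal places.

Real GDP 2016 = 5400.5/1.160 = 4655.60.
Real GDP 2018 = 6274.5/1.318 = 4760.62.
Change = 4760.62/4655.60 − 1 = 0.0226.

2.26%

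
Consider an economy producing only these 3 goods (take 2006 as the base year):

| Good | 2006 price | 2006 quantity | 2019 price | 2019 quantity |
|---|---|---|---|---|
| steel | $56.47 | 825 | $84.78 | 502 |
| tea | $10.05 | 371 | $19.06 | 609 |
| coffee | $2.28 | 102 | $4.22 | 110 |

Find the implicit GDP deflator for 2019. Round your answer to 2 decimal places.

Nominal GDP 2019 = 84.78·502 + 19.06·609 + 4.22·110 = 54631.30.
Real GDP 2019 (at 2006 prices) = 56.47·502 + 10.05·609 + 2.28·110 = 34719.19.
Deflator = Nominal/Real × 100 = 54631.30/34719.19 × 100 = 157.352.

157.35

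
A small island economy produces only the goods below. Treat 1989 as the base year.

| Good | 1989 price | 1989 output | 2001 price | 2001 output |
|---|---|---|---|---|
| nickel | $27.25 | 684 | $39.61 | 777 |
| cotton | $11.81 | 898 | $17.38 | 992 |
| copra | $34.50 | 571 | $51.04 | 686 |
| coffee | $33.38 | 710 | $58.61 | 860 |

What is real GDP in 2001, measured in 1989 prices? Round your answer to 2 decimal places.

$85262.57

Real GDP 2001 = Σ (p_1989 × q_2001) = 27.25·777 + 11.81·992 + 34.50·686 + 33.38·860 = 85262.57.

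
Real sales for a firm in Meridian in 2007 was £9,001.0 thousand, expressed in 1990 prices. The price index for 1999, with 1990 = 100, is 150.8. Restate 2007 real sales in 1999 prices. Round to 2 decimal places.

Real sales in 1999 prices = Real sales in 1990 prices × (P_1999/P_1990) = 9001.0 × 1.508 = 13573.51.

£13,573.51 thousand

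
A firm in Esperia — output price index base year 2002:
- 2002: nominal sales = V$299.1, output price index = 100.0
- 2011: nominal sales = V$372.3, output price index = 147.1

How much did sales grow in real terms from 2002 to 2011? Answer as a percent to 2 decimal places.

-15.38%

Real sales 2002 = 299.1 / 1.000 = 299.10.
Real sales 2011 = 372.3 / 1.471 = 253.09.
Real growth = 253.09 / 299.10 − 1 = -0.1538.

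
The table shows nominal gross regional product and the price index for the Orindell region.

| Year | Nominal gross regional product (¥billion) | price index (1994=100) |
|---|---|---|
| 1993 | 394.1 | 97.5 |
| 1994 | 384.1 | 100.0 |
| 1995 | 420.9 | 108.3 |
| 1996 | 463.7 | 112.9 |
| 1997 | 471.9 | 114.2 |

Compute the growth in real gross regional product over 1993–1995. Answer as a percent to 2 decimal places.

Real gross regional product 1993 = 394.1/0.975 = 404.21.
Real gross regional product 1995 = 420.9/1.083 = 388.64.
Change = 388.64/404.21 − 1 = -0.0385.

-3.85%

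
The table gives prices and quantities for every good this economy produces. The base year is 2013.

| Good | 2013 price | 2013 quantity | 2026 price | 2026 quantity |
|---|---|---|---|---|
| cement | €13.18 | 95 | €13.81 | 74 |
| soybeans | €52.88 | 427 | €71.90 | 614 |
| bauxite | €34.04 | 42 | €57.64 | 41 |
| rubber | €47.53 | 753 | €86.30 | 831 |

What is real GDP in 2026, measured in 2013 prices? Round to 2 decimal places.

Real GDP 2026 = Σ (p_2013 × q_2026) = 13.18·74 + 52.88·614 + 34.04·41 + 47.53·831 = 74336.71.

€74336.71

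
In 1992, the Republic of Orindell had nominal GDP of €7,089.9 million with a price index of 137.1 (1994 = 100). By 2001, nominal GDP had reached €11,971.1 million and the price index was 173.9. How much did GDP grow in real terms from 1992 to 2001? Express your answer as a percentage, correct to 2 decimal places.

33.12%

Deflate each year: 1992 → 7089.9/1.371 = 5171.33; 2001 → 11971.1/1.739 = 6883.90.
So real GDP changed by 6883.90/5171.33 − 1 = 0.3312, i.e. 33.12%.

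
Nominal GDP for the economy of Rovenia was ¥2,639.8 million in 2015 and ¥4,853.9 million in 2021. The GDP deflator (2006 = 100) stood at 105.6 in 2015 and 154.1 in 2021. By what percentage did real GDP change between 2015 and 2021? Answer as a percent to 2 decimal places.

26.00%

Real GDP 2015 = 2639.8 / 1.056 = 2499.81.
Real GDP 2021 = 4853.9 / 1.541 = 3149.84.
Real growth = 3149.84 / 2499.81 − 1 = 0.2600.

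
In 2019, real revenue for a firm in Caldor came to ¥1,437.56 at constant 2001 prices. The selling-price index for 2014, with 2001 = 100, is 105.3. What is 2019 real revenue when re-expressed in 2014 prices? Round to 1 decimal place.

Real revenue in 2014 prices = Real revenue in 2001 prices × (P_2014/P_2001) = 1437.56 × 1.053 = 1513.75.

¥1,513.8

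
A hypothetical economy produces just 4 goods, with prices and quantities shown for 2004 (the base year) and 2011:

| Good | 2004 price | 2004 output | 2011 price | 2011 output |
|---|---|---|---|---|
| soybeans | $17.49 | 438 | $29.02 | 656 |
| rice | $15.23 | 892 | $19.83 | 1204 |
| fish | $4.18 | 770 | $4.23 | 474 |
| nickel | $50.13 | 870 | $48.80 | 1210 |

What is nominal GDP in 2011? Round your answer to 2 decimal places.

Nominal GDP 2011 = Σ (p_2011 × q_2011) = 29.02·656 + 19.83·1204 + 4.23·474 + 48.80·1210 = 103965.46.

$103965.46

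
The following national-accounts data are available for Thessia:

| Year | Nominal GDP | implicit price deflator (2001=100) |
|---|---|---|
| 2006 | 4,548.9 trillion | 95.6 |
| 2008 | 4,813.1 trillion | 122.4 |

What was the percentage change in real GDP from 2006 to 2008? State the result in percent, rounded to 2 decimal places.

Deflate each year: 2006 → 4548.9/0.956 = 4758.26; 2008 → 4813.1/1.224 = 3932.27.
So real GDP changed by 3932.27/4758.26 − 1 = -0.1736, i.e. -17.36%.

-17.36%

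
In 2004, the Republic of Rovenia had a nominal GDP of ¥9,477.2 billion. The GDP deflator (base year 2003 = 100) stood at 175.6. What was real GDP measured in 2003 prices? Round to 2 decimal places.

Real GDP = Nominal / (GDP deflator/100) = 9477.2 / 1.756 = 5397.04.

¥5,397.04 billion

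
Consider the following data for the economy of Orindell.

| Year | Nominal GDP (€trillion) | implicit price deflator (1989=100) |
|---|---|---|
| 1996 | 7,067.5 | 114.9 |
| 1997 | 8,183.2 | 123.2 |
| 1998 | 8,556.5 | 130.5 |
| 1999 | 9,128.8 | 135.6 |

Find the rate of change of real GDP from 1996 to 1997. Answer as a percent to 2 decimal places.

7.99%

Real GDP 1996 = 7067.5/1.149 = 6151.00.
Real GDP 1997 = 8183.2/1.232 = 6642.21.
Change = 6642.21/6151.00 − 1 = 0.0799.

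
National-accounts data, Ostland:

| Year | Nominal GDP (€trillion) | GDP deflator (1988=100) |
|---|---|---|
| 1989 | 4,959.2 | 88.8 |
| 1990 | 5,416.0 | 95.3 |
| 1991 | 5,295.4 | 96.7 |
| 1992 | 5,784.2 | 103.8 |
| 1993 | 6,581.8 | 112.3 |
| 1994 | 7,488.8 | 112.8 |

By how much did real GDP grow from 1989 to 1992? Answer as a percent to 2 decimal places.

-0.22%

Real GDP 1989 = 4959.2/0.888 = 5584.68.
Real GDP 1992 = 5784.2/1.038 = 5572.45.
Change = 5572.45/5584.68 − 1 = -0.0022.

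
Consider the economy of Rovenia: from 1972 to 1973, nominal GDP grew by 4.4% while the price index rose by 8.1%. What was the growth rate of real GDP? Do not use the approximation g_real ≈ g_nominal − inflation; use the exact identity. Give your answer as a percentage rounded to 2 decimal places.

(1 + g_nom) = (1 + g_real)(1 + π), so g_real = 1.0440 / 1.0810 − 1 = -0.03423.

-3.42%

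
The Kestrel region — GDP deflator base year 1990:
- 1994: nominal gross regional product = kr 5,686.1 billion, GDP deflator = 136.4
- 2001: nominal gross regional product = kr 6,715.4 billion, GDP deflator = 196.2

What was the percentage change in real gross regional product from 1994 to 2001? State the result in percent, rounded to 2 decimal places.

Real gross regional product 1994 = 5686.1 / 1.364 = 4168.70.
Real gross regional product 2001 = 6715.4 / 1.962 = 3422.73.
Real growth = 3422.73 / 4168.70 − 1 = -0.1789.

-17.89%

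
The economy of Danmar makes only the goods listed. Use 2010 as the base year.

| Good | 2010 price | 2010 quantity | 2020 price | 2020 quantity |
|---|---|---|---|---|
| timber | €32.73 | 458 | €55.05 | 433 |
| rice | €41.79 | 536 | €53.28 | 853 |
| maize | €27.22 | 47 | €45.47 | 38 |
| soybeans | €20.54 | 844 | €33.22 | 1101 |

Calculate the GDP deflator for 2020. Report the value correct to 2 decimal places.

146.44

Nominal GDP 2020 = 55.05·433 + 53.28·853 + 45.47·38 + 33.22·1101 = 107587.57.
Real GDP 2020 (at 2010 prices) = 32.73·433 + 41.79·853 + 27.22·38 + 20.54·1101 = 73467.86.
Deflator = Nominal/Real × 100 = 107587.57/73467.86 × 100 = 146.442.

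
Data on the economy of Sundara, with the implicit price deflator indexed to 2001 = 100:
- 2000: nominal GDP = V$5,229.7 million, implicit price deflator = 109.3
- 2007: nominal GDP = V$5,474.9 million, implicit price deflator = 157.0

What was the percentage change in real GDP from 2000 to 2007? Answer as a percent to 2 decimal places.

-27.12%

Deflate each year: 2000 → 5229.7/1.093 = 4784.72; 2007 → 5474.9/1.570 = 3487.20.
So real GDP changed by 3487.20/4784.72 − 1 = -0.2712, i.e. -27.12%.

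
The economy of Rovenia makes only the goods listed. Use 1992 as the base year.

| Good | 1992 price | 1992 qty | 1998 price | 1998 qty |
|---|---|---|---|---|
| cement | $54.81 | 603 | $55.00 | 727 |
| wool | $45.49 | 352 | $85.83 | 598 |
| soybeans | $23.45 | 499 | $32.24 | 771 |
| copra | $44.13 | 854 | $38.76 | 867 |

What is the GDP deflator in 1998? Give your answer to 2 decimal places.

Nominal GDP 1998 = 55.00·727 + 85.83·598 + 32.24·771 + 38.76·867 = 149773.30.
Real GDP 1998 (at 1992 prices) = 54.81·727 + 45.49·598 + 23.45·771 + 44.13·867 = 123390.55.
Deflator = Nominal/Real × 100 = 149773.30/123390.55 × 100 = 121.381.

121.38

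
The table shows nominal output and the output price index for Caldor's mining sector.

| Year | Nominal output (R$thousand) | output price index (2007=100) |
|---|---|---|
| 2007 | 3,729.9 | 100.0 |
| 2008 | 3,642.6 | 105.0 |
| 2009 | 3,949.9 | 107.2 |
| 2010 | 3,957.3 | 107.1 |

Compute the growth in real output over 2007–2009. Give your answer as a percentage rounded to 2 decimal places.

Real output 2007 = 3729.9/1.000 = 3729.90.
Real output 2009 = 3949.9/1.072 = 3684.61.
Change = 3684.61/3729.90 − 1 = -0.0121.

-1.21%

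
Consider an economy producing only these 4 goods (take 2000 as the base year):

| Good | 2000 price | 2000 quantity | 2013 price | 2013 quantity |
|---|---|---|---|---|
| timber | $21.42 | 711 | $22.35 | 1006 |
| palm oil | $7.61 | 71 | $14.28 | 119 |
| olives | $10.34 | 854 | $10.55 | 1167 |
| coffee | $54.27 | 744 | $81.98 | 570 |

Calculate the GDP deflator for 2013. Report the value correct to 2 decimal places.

Nominal GDP 2013 = 22.35·1006 + 14.28·119 + 10.55·1167 + 81.98·570 = 83223.87.
Real GDP 2013 (at 2000 prices) = 21.42·1006 + 7.61·119 + 10.34·1167 + 54.27·570 = 65454.79.
Deflator = Nominal/Real × 100 = 83223.87/65454.79 × 100 = 127.147.

127.15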